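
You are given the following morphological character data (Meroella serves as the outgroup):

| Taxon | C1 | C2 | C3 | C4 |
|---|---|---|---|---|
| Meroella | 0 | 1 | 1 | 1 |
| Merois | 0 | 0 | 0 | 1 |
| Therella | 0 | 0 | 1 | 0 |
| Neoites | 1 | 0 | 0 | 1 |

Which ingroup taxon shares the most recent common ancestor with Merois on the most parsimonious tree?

Character polarity is set by the outgroup: the derived state is whichever differs from the outgroup's state, so for C2, C3, C4 the derived state is '0', and for the remaining characters it is '1'.
C1 (derived state '1') is unique to Neoites (autapomorphy; uninformative for grouping).
C2 (derived state '0') is shared by all ingroup taxa — unites the whole ingroup.
Only Merois and Neoites show the derived state '0' for C3, supporting them as a clade.
C4: derived state '0' in Therella only — an autapomorphy, so it tells us nothing about relationships among taxa.
Most parsimonious ingroup topology: ((Merois,Neoites),Therella).
Merois and Neoites form a cherry on this tree, so they are sister taxa.

Neoites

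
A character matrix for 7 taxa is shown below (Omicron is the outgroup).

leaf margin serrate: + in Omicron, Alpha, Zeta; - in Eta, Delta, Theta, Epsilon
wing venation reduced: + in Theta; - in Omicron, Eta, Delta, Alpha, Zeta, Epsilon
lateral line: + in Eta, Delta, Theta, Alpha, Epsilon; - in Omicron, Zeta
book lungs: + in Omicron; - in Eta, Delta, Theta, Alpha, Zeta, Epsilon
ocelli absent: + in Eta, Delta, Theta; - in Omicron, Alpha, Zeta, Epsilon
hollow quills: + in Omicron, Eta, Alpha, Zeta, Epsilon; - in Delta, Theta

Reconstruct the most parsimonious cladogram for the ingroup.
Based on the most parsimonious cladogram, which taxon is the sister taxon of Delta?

Theta

Character polarity is set by the outgroup: the derived state is whichever differs from the outgroup's state, so for leaf margin serrate, book lungs, hollow quills the derived state is '-', and for the remaining characters it is '+'.
leaf margin serrate (derived state '-') is shared by Delta, Epsilon, Eta, and Theta — a synapomorphy uniting that clade.
wing venation reduced: derived state '+' in Theta only — an autapomorphy, so it tells us nothing about relationships among taxa.
lateral line: derived state '+' in Alpha, Delta, Epsilon, Eta, and Theta only — synapomorphy for {Alpha, Delta, Epsilon, Eta, Theta}.
book lungs (derived state '-') is shared by all ingroup taxa — unites the whole ingroup.
ocelli absent: derived state '+' in Delta, Eta, and Theta only — synapomorphy for {Delta, Eta, Theta}.
hollow quills: derived state '-' in Delta and Theta only — synapomorphy for {Delta, Theta}.
Most parsimonious ingroup topology: ((((Eta,(Delta,Theta)),Epsilon),Alpha),Zeta).
Delta and Theta form a cherry on this tree, so they are sister taxa.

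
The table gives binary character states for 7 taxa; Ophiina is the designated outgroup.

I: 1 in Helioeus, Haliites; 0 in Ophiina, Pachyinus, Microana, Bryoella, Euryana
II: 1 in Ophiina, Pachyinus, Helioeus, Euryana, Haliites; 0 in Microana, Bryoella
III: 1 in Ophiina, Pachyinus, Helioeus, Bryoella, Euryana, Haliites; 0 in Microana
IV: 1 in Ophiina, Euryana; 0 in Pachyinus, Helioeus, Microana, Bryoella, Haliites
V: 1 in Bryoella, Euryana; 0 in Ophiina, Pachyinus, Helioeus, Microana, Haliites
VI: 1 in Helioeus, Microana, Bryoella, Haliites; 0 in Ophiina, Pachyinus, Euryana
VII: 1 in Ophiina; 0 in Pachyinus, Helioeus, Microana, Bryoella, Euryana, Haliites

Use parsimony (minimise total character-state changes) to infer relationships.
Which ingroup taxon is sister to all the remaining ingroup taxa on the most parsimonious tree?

Character polarity is set by the outgroup: the derived state is whichever differs from the outgroup's state, so for II, III, IV, VII the derived state is '0', and for the remaining characters it is '1'.
Only Haliites and Helioeus show the derived state '1' for I, supporting them as a clade.
II: derived state '0' in Bryoella and Microana only — synapomorphy for {Bryoella, Microana}.
III: derived state '0' in Microana only — an autapomorphy, so it tells us nothing about relationships among taxa.
IV (derived state '0') is shared by Bryoella, Haliites, Helioeus, Microana, and Pachyinus — a synapomorphy uniting that clade.
V (state '1') occurs in Bryoella and Euryana but conflicts with the nesting implied by the other characters — most parsimoniously interpreted as homoplasy.
VI (derived state '1') is shared by Bryoella, Haliites, Helioeus, and Microana — a synapomorphy uniting that clade.
All ingroup taxa share the derived state '0' for VII; it defines the ingroup but does not resolve relationships within it.
Most parsimonious ingroup topology: ((Pachyinus,((Helioeus,Haliites),(Microana,Bryoella))),Euryana).
Euryana is sister to the clade containing all other ingroup taxa, so it is the earliest-diverging (most basal) ingroup lineage.

Euryana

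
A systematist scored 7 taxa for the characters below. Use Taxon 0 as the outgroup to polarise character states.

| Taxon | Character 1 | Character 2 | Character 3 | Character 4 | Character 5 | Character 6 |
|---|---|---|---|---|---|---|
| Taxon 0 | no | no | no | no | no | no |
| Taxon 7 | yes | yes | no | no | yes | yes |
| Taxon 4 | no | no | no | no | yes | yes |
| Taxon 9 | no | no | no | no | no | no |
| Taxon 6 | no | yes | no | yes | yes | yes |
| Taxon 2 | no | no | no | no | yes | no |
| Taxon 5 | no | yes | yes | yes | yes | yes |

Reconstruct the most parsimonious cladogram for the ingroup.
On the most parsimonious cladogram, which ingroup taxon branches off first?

The outgroup has state 'no' for every character, so 'yes' is the derived state throughout.
Character 1 (derived state 'yes') is unique to Taxon 7 (autapomorphy; uninformative for grouping).
Character 2: derived state 'yes' in Taxon 5, Taxon 6, and Taxon 7 only — synapomorphy for {Taxon 5, Taxon 6, Taxon 7}.
Character 3: derived state 'yes' in Taxon 5 only — an autapomorphy, so it tells us nothing about relationships among taxa.
Character 4 (derived state 'yes') is shared by Taxon 5 and Taxon 6 — a synapomorphy uniting that clade.
Character 5 (derived state 'yes') is shared by Taxon 2, Taxon 4, Taxon 5, Taxon 6, and Taxon 7 — a synapomorphy uniting that clade.
Character 6: derived state 'yes' in Taxon 4, Taxon 5, Taxon 6, and Taxon 7 only — synapomorphy for {Taxon 4, Taxon 5, Taxon 6, Taxon 7}.
Most parsimonious ingroup topology: ((((Taxon 7,(Taxon 6,Taxon 5)),Taxon 4),Taxon 2),Taxon 9).
Taxon 9 is sister to the clade containing all other ingroup taxa, so it is the earliest-diverging (most basal) ingroup lineage.

Taxon 9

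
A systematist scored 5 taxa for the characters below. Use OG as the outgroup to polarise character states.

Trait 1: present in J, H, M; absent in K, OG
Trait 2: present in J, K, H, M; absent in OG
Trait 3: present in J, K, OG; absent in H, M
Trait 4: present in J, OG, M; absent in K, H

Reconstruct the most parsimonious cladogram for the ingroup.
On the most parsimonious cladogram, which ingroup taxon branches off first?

K

Character polarity is set by the outgroup: the derived state is whichever differs from the outgroup's state, so for Trait 3, Trait 4 the derived state is 'absent', and for the remaining characters it is 'present'.
Trait 1 (derived state 'present') is shared by H, J, and M — a synapomorphy uniting that clade.
All ingroup taxa share the derived state 'present' for Trait 2; it defines the ingroup but does not resolve relationships within it.
Trait 3 (derived state 'absent') is shared by H and M — a synapomorphy uniting that clade.
Trait 4 (state 'absent') occurs in H and K but conflicts with the nesting implied by the other characters — most parsimoniously interpreted as homoplasy.
Most parsimonious ingroup topology: (((H,M),J),K).
K is sister to the clade containing all other ingroup taxa, so it is the earliest-diverging (most basal) ingroup lineage.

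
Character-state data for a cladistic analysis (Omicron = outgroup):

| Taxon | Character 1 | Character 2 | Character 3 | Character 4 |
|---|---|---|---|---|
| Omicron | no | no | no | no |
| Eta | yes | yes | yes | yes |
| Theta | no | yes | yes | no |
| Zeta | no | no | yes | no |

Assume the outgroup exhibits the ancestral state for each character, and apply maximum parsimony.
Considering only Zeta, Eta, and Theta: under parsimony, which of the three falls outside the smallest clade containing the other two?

The outgroup has state 'no' for every character, so 'yes' is the derived state throughout.
Character 1: derived state 'yes' in Eta only — an autapomorphy, so it tells us nothing about relationships among taxa.
Character 2 (derived state 'yes') is shared by Eta and Theta — a synapomorphy uniting that clade.
All ingroup taxa share the derived state 'yes' for Character 3; it defines the ingroup but does not resolve relationships within it.
Character 4 (derived state 'yes') is unique to Eta (autapomorphy; uninformative for grouping).
Most parsimonious ingroup topology: ((Eta,Theta),Zeta).
Eta and Theta share a more recent common ancestor with each other than either does with Zeta, so Zeta is the least closely related of the three.

Zeta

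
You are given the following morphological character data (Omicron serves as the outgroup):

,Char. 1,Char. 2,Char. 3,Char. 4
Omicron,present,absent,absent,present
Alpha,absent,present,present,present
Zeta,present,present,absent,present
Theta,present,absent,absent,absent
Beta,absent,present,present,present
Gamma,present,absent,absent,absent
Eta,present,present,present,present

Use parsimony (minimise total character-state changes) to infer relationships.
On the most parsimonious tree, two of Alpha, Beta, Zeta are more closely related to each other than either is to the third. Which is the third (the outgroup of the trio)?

Character polarity is set by the outgroup: the derived state is whichever differs from the outgroup's state, so for Char. 1, Char. 4 the derived state is 'absent', and for the remaining characters it is 'present'.
Char. 1: derived state 'absent' in Alpha and Beta only — synapomorphy for {Alpha, Beta}.
Char. 2: derived state 'present' in Alpha, Beta, Eta, and Zeta only — synapomorphy for {Alpha, Beta, Eta, Zeta}.
Char. 3: derived state 'present' in Alpha, Beta, and Eta only — synapomorphy for {Alpha, Beta, Eta}.
Char. 4: derived state 'absent' in Gamma and Theta only — synapomorphy for {Gamma, Theta}.
Most parsimonious ingroup topology: ((((Alpha,Beta),Eta),Zeta),(Theta,Gamma)).
Beta and Alpha share a more recent common ancestor with each other than either does with Zeta, so Zeta is the least closely related of the three.

Zeta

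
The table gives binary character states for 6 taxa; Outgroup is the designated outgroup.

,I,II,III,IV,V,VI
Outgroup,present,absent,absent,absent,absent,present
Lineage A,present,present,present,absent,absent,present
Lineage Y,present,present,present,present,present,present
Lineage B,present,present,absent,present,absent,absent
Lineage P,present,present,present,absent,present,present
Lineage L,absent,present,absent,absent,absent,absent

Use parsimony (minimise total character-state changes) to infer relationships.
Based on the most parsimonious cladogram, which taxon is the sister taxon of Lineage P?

Lineage Y

Character polarity is set by the outgroup: the derived state is whichever differs from the outgroup's state, so for I, VI the derived state is 'absent', and for the remaining characters it is 'present'.
I (derived state 'absent') is unique to Lineage L (autapomorphy; uninformative for grouping).
II (derived state 'present') is shared by all ingroup taxa — unites the whole ingroup.
III (derived state 'present') is shared by Lineage A, Lineage P, and Lineage Y — a synapomorphy uniting that clade.
IV groups Lineage B and Lineage Y, which is incompatible with the clades supported by the remaining characters; treating it as convergent (homoplasy) costs fewer steps than any alternative tree.
V (derived state 'present') is shared by Lineage P and Lineage Y — a synapomorphy uniting that clade.
VI (derived state 'absent') is shared by Lineage B and Lineage L — a synapomorphy uniting that clade.
Most parsimonious ingroup topology: ((Lineage A,(Lineage Y,Lineage P)),(Lineage B,Lineage L)).
Lineage P and Lineage Y form a cherry on this tree, so they are sister taxa.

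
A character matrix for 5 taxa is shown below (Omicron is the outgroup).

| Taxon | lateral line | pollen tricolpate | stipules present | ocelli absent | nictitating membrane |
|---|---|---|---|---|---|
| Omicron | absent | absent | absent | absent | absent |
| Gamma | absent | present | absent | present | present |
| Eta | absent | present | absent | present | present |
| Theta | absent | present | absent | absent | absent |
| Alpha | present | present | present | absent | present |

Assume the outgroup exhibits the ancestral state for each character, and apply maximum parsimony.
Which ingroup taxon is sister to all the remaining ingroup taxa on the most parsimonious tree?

Theta

The outgroup has state 'absent' for every character, so 'present' is the derived state throughout.
lateral line: derived state 'present' in Alpha only — an autapomorphy, so it tells us nothing about relationships among taxa.
pollen tricolpate (derived state 'present') is shared by all ingroup taxa — unites the whole ingroup.
stipules present: derived state 'present' in Alpha only — an autapomorphy, so it tells us nothing about relationships among taxa.
ocelli absent: derived state 'present' in Eta and Gamma only — synapomorphy for {Eta, Gamma}.
nictitating membrane: derived state 'present' in Alpha, Eta, and Gamma only — synapomorphy for {Alpha, Eta, Gamma}.
Most parsimonious ingroup topology: (((Gamma,Eta),Alpha),Theta).
Theta is sister to the clade containing all other ingroup taxa, so it is the earliest-diverging (most basal) ingroup lineage.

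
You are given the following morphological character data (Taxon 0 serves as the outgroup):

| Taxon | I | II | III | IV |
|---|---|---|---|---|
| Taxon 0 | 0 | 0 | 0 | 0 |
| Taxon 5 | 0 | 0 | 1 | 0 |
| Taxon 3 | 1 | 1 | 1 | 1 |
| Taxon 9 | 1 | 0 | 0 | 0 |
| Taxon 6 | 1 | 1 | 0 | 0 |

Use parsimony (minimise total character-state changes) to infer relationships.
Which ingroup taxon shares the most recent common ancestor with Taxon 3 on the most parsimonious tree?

Taxon 6

The outgroup has state '0' for every character, so '1' is the derived state throughout.
I: derived state '1' in Taxon 3, Taxon 6, and Taxon 9 only — synapomorphy for {Taxon 3, Taxon 6, Taxon 9}.
II (derived state '1') is shared by Taxon 3 and Taxon 6 — a synapomorphy uniting that clade.
III groups Taxon 3 and Taxon 5, which is incompatible with the clades supported by the remaining characters; treating it as convergent (homoplasy) costs fewer steps than any alternative tree.
IV (derived state '1') is unique to Taxon 3 (autapomorphy; uninformative for grouping).
Most parsimonious ingroup topology: (Taxon 5,((Taxon 3,Taxon 6),Taxon 9)).
Taxon 3 and Taxon 6 form a cherry on this tree, so they are sister taxa.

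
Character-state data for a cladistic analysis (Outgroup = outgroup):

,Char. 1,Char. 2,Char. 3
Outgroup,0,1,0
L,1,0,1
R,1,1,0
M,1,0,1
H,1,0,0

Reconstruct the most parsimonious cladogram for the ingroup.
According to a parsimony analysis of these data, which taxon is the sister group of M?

L

Character polarity is set by the outgroup: the derived state is whichever differs from the outgroup's state, so for Char. 2 the derived state is '0', and for the remaining characters it is '1'.
Char. 1 (derived state '1') is shared by all ingroup taxa — unites the whole ingroup.
Char. 2: derived state '0' in H, L, and M only — synapomorphy for {H, L, M}.
Char. 3: derived state '1' in L and M only — synapomorphy for {L, M}.
Most parsimonious ingroup topology: (((L,M),H),R).
M and L form a cherry on this tree, so they are sister taxa.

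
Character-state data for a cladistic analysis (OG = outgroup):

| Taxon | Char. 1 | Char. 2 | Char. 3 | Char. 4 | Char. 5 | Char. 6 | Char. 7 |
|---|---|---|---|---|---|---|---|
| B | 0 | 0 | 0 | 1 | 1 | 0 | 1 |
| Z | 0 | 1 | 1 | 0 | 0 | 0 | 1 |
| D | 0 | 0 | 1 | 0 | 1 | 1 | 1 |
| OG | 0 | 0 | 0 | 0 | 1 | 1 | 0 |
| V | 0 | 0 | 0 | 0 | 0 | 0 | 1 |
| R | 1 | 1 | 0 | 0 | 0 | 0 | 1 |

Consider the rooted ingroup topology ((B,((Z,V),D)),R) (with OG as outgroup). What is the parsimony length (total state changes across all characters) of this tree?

11

Map each character onto ((B,((Z,V),D)),R) (rooted by OG) and count the minimum state changes it requires (Fitch parsimony):
Char. 1: 1; Char. 2: 2; Char. 3: 2; Char. 4: 1; Char. 5: 2; Char. 6: 2; Char. 7: 1.
Total tree length = 11.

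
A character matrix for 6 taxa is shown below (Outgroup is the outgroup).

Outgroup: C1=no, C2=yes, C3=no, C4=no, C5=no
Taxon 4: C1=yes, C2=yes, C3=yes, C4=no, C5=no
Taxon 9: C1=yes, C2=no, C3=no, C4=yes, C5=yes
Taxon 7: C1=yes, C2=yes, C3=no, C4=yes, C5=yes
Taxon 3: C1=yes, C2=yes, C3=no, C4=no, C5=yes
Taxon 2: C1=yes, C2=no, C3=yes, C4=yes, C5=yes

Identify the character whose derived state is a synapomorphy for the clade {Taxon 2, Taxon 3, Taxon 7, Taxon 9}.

C5

Character polarity is set by the outgroup: the derived state is whichever differs from the outgroup's state, so for C2 the derived state is 'no', and for the remaining characters it is 'yes'.
C1 (derived state 'yes') is shared by all ingroup taxa — unites the whole ingroup.
C2 (derived state 'no') is shared by Taxon 2 and Taxon 9 — a synapomorphy uniting that clade.
C3 groups Taxon 2 and Taxon 4, which is incompatible with the clades supported by the remaining characters; treating it as convergent (homoplasy) costs fewer steps than any alternative tree.
C4: derived state 'yes' in Taxon 2, Taxon 7, and Taxon 9 only — synapomorphy for {Taxon 2, Taxon 7, Taxon 9}.
Only Taxon 2, Taxon 3, Taxon 7, and Taxon 9 show the derived state 'yes' for C5, supporting them as a clade.
Most parsimonious ingroup topology: (Taxon 4,(((Taxon 9,Taxon 2),Taxon 7),Taxon 3)).
The clade {Taxon 2, Taxon 3, Taxon 7, Taxon 9} is supported by C5: its derived state 'yes' occurs in exactly those taxa and in no other taxon (including the outgroup).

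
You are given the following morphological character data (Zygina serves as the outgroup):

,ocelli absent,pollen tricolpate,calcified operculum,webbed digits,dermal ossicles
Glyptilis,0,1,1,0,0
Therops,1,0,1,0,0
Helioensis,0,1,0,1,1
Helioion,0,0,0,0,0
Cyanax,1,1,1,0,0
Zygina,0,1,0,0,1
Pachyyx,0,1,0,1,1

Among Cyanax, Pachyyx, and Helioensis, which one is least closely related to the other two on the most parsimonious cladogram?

Character polarity is set by the outgroup: the derived state is whichever differs from the outgroup's state, so for pollen tricolpate, dermal ossicles the derived state is '0', and for the remaining characters it is '1'.
ocelli absent (derived state '1') is shared by Cyanax and Therops — a synapomorphy uniting that clade.
pollen tricolpate groups Helioion and Therops, which is incompatible with the clades supported by the remaining characters; treating it as convergent (homoplasy) costs fewer steps than any alternative tree.
Only Cyanax, Glyptilis, and Therops show the derived state '1' for calcified operculum, supporting them as a clade.
Only Helioensis and Pachyyx show the derived state '1' for webbed digits, supporting them as a clade.
Only Cyanax, Glyptilis, Helioion, and Therops show the derived state '0' for dermal ossicles, supporting them as a clade.
Most parsimonious ingroup topology: ((Pachyyx,Helioensis),(((Therops,Cyanax),Glyptilis),Helioion)).
Helioensis and Pachyyx share a more recent common ancestor with each other than either does with Cyanax, so Cyanax is the least closely related of the three.

Cyanax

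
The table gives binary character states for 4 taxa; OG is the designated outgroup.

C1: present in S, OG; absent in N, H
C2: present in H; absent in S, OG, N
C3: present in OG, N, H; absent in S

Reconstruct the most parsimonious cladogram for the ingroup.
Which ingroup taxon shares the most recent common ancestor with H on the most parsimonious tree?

Character polarity is set by the outgroup: the derived state is whichever differs from the outgroup's state, so for C1, C3 the derived state is 'absent', and for the remaining characters it is 'present'.
C1: derived state 'absent' in H and N only — synapomorphy for {H, N}.
C2 (derived state 'present') is unique to H (autapomorphy; uninformative for grouping).
C3 (derived state 'absent') is unique to S (autapomorphy; uninformative for grouping).
Most parsimonious ingroup topology: (S,(N,H)).
H and N form a cherry on this tree, so they are sister taxa.

N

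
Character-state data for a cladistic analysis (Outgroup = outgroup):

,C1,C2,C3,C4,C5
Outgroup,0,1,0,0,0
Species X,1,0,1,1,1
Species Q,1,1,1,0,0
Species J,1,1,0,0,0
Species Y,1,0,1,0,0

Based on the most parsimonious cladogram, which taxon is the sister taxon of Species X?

Character polarity is set by the outgroup: the derived state is whichever differs from the outgroup's state, so for C2 the derived state is '0', and for the remaining characters it is '1'.
All ingroup taxa share the derived state '1' for C1; it defines the ingroup but does not resolve relationships within it.
C2: derived state '0' in Species X and Species Y only — synapomorphy for {Species X, Species Y}.
C3 (derived state '1') is shared by Species Q, Species X, and Species Y — a synapomorphy uniting that clade.
C4 (derived state '1') is unique to Species X (autapomorphy; uninformative for grouping).
C5: derived state '1' in Species X only — an autapomorphy, so it tells us nothing about relationships among taxa.
Most parsimonious ingroup topology: (((Species X,Species Y),Species Q),Species J).
Species X and Species Y form a cherry on this tree, so they are sister taxa.

Species Y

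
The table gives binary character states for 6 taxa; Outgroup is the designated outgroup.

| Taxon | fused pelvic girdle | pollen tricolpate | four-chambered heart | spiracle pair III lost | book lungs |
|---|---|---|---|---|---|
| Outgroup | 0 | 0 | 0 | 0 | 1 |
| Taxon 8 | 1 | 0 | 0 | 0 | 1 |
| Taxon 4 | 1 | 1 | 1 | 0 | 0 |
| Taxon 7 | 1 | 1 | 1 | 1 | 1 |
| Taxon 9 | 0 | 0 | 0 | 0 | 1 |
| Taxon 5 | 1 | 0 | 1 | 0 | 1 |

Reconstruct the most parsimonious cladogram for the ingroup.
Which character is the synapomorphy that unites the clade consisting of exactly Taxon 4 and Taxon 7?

pollen tricolpate

Character polarity is set by the outgroup: the derived state is whichever differs from the outgroup's state, so for book lungs the derived state is '0', and for the remaining characters it is '1'.
Only Taxon 4, Taxon 5, Taxon 7, and Taxon 8 show the derived state '1' for fused pelvic girdle, supporting them as a clade.
pollen tricolpate: derived state '1' in Taxon 4 and Taxon 7 only — synapomorphy for {Taxon 4, Taxon 7}.
Only Taxon 4, Taxon 5, and Taxon 7 show the derived state '1' for four-chambered heart, supporting them as a clade.
spiracle pair III lost (derived state '1') is unique to Taxon 7 (autapomorphy; uninformative for grouping).
book lungs: derived state '0' in Taxon 4 only — an autapomorphy, so it tells us nothing about relationships among taxa.
Most parsimonious ingroup topology: ((((Taxon 4,Taxon 7),Taxon 5),Taxon 8),Taxon 9).
The clade {Taxon 4, Taxon 7} is supported by pollen tricolpate: its derived state '1' occurs in exactly those taxa and in no other taxon (including the outgroup).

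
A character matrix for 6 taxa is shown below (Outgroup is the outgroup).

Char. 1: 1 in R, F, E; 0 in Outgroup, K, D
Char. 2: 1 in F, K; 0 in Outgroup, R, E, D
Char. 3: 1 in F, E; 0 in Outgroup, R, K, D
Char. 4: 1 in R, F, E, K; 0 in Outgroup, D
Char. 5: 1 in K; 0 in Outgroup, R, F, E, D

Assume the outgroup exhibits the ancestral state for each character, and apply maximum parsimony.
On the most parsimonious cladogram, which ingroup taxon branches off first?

The outgroup has state '0' for every character, so '1' is the derived state throughout.
Char. 1 (derived state '1') is shared by E, F, and R — a synapomorphy uniting that clade.
Char. 2 groups F and K, which is incompatible with the clades supported by the remaining characters; treating it as convergent (homoplasy) costs fewer steps than any alternative tree.
Char. 3: derived state '1' in E and F only — synapomorphy for {E, F}.
Char. 4 (derived state '1') is shared by E, F, K, and R — a synapomorphy uniting that clade.
Char. 5 (derived state '1') is unique to K (autapomorphy; uninformative for grouping).
Most parsimonious ingroup topology: (((R,(F,E)),K),D).
D is sister to the clade containing all other ingroup taxa, so it is the earliest-diverging (most basal) ingroup lineage.

D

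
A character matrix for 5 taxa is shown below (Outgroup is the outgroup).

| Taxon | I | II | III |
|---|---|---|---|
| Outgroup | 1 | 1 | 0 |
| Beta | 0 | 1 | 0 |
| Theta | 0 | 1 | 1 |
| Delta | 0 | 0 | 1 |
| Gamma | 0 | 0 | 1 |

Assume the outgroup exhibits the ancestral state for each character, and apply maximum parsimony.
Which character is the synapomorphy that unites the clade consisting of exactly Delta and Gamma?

Character polarity is set by the outgroup: the derived state is whichever differs from the outgroup's state, so for I, II the derived state is '0', and for the remaining characters it is '1'.
All ingroup taxa share the derived state '0' for I; it defines the ingroup but does not resolve relationships within it.
II: derived state '0' in Delta and Gamma only — synapomorphy for {Delta, Gamma}.
III: derived state '1' in Delta, Gamma, and Theta only — synapomorphy for {Delta, Gamma, Theta}.
Most parsimonious ingroup topology: (Beta,(Theta,(Delta,Gamma))).
The clade {Delta, Gamma} is supported by II: its derived state '0' occurs in exactly those taxa and in no other taxon (including the outgroup).

II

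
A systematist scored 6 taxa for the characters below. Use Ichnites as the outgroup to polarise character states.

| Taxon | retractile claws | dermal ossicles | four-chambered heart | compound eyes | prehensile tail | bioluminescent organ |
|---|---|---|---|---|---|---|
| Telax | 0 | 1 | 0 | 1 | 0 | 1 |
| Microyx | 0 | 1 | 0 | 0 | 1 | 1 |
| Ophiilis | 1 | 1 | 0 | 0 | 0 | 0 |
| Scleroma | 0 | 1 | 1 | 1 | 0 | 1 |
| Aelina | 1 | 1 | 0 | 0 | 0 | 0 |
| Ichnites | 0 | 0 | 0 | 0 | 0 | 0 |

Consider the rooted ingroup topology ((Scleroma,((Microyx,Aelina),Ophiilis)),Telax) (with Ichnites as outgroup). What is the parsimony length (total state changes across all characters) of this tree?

Map each character onto ((Scleroma,((Microyx,Aelina),Ophiilis)),Telax) (rooted by Ichnites) and count the minimum state changes it requires (Fitch parsimony):
retractile claws: 2; dermal ossicles: 1; four-chambered heart: 1; compound eyes: 2; prehensile tail: 1; bioluminescent organ: 3.
Total tree length = 10.

10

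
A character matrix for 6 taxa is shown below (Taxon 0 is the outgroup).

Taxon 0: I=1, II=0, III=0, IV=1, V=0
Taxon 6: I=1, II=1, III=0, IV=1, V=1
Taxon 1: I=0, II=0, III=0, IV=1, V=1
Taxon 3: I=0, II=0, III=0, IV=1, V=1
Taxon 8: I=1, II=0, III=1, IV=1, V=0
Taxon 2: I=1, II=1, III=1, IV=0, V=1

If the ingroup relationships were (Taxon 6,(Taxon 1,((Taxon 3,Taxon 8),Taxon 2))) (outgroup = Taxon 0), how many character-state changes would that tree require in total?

9

Map each character onto (Taxon 6,(Taxon 1,((Taxon 3,Taxon 8),Taxon 2))) (rooted by Taxon 0) and count the minimum state changes it requires (Fitch parsimony):
I: 2; II: 2; III: 2; IV: 1; V: 2.
Total tree length = 9.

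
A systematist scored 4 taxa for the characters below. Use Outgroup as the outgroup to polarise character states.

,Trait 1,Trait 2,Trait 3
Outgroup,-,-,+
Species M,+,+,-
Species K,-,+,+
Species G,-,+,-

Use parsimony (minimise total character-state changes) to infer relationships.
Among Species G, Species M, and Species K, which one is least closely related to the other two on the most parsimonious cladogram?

Species K

Character polarity is set by the outgroup: the derived state is whichever differs from the outgroup's state, so for Trait 3 the derived state is '-', and for the remaining characters it is '+'.
Trait 1: derived state '+' in Species M only — an autapomorphy, so it tells us nothing about relationships among taxa.
Trait 2 (derived state '+') is shared by all ingroup taxa — unites the whole ingroup.
Only Species G and Species M show the derived state '-' for Trait 3, supporting them as a clade.
Most parsimonious ingroup topology: ((Species M,Species G),Species K).
Species M and Species G share a more recent common ancestor with each other than either does with Species K, so Species K is the least closely related of the three.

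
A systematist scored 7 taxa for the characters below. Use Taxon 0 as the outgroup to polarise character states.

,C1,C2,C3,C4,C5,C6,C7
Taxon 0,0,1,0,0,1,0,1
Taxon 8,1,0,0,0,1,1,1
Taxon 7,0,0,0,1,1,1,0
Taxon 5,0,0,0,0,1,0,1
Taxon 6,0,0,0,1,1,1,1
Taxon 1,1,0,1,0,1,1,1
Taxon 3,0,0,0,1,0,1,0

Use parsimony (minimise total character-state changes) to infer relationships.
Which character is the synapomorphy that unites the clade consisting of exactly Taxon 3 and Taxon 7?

C7

Character polarity is set by the outgroup: the derived state is whichever differs from the outgroup's state, so for C2, C5, C7 the derived state is '0', and for the remaining characters it is '1'.
Only Taxon 1 and Taxon 8 show the derived state '1' for C1, supporting them as a clade.
C2 (derived state '0') is shared by all ingroup taxa — unites the whole ingroup.
C3: derived state '1' in Taxon 1 only — an autapomorphy, so it tells us nothing about relationships among taxa.
C4 (derived state '1') is shared by Taxon 3, Taxon 6, and Taxon 7 — a synapomorphy uniting that clade.
C5 (derived state '0') is unique to Taxon 3 (autapomorphy; uninformative for grouping).
C6 (derived state '1') is shared by Taxon 1, Taxon 3, Taxon 6, Taxon 7, and Taxon 8 — a synapomorphy uniting that clade.
C7: derived state '0' in Taxon 3 and Taxon 7 only — synapomorphy for {Taxon 3, Taxon 7}.
Most parsimonious ingroup topology: (((Taxon 8,Taxon 1),((Taxon 7,Taxon 3),Taxon 6)),Taxon 5).
The clade {Taxon 3, Taxon 7} is supported by C7: its derived state '0' occurs in exactly those taxa and in no other taxon (including the outgroup).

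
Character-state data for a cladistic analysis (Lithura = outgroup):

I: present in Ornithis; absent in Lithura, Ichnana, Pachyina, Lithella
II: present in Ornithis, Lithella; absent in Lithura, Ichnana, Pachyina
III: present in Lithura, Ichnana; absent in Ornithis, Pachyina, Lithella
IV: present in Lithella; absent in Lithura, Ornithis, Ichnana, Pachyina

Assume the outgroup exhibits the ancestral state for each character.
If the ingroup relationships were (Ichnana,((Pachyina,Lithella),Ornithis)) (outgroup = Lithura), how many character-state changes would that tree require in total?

5

Map each character onto (Ichnana,((Pachyina,Lithella),Ornithis)) (rooted by Lithura) and count the minimum state changes it requires (Fitch parsimony):
I: 1; II: 2; III: 1; IV: 1.
Total tree length = 5.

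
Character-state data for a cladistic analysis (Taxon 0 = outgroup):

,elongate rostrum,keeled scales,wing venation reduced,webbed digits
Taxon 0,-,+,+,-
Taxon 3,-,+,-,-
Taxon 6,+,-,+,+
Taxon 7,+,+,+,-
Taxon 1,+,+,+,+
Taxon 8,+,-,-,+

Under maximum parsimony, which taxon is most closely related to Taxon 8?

Taxon 6

Character polarity is set by the outgroup: the derived state is whichever differs from the outgroup's state, so for keeled scales, wing venation reduced the derived state is '-', and for the remaining characters it is '+'.
elongate rostrum (derived state '+') is shared by Taxon 1, Taxon 6, Taxon 7, and Taxon 8 — a synapomorphy uniting that clade.
keeled scales (derived state '-') is shared by Taxon 6 and Taxon 8 — a synapomorphy uniting that clade.
wing venation reduced (state '-') occurs in Taxon 3 and Taxon 8 but conflicts with the nesting implied by the other characters — most parsimoniously interpreted as homoplasy.
webbed digits (derived state '+') is shared by Taxon 1, Taxon 6, and Taxon 8 — a synapomorphy uniting that clade.
Most parsimonious ingroup topology: (Taxon 3,(((Taxon 6,Taxon 8),Taxon 1),Taxon 7)).
Taxon 8 and Taxon 6 form a cherry on this tree, so they are sister taxa.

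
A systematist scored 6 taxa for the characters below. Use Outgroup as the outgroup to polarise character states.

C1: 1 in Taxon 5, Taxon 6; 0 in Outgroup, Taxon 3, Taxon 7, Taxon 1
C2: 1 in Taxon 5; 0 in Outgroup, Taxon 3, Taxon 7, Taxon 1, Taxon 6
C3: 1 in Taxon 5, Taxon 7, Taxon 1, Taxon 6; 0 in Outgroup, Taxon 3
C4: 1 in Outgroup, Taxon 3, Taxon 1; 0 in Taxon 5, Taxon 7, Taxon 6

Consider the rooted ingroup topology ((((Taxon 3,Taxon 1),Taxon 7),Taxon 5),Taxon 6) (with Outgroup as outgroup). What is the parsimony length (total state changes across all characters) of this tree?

7

Map each character onto ((((Taxon 3,Taxon 1),Taxon 7),Taxon 5),Taxon 6) (rooted by Outgroup) and count the minimum state changes it requires (Fitch parsimony):
C1: 2; C2: 1; C3: 2; C4: 2.
Total tree length = 7.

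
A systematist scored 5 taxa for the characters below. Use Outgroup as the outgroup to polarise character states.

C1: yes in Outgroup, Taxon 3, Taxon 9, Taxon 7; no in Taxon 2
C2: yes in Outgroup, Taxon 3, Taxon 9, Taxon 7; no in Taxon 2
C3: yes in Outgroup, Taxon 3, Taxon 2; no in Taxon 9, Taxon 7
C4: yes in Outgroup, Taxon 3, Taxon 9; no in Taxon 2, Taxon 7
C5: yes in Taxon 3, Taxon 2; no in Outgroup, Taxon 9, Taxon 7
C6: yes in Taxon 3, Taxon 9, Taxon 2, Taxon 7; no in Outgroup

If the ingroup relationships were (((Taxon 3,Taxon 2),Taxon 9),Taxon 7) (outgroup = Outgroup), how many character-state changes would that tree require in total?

8

Map each character onto (((Taxon 3,Taxon 2),Taxon 9),Taxon 7) (rooted by Outgroup) and count the minimum state changes it requires (Fitch parsimony):
C1: 1; C2: 1; C3: 2; C4: 2; C5: 1; C6: 1.
Total tree length = 8.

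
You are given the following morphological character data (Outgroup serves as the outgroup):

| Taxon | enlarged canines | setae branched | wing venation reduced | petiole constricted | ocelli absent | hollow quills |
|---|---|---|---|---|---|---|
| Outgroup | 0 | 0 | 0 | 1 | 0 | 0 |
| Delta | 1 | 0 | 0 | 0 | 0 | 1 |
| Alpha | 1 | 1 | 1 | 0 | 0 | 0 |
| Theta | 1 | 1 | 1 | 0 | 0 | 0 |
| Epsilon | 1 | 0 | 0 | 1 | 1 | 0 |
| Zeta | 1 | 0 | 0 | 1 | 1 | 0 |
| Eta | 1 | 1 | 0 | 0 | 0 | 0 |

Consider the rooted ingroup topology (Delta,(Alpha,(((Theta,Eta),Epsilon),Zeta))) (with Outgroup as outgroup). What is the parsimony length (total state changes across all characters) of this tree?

Map each character onto (Delta,(Alpha,(((Theta,Eta),Epsilon),Zeta))) (rooted by Outgroup) and count the minimum state changes it requires (Fitch parsimony):
enlarged canines: 1; setae branched: 2; wing venation reduced: 2; petiole constricted: 3; ocelli absent: 2; hollow quills: 1.
Total tree length = 11.

11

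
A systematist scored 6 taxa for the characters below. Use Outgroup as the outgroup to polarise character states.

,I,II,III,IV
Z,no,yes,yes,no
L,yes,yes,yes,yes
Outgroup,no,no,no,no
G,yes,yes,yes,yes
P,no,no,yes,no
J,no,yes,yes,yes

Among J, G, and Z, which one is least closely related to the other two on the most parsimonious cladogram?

Z

The outgroup has state 'no' for every character, so 'yes' is the derived state throughout.
I (derived state 'yes') is shared by G and L — a synapomorphy uniting that clade.
II: derived state 'yes' in G, J, L, and Z only — synapomorphy for {G, J, L, Z}.
III (derived state 'yes') is shared by all ingroup taxa — unites the whole ingroup.
IV (derived state 'yes') is shared by G, J, and L — a synapomorphy uniting that clade.
Most parsimonious ingroup topology: ((((L,G),J),Z),P).
G and J share a more recent common ancestor with each other than either does with Z, so Z is the least closely related of the three.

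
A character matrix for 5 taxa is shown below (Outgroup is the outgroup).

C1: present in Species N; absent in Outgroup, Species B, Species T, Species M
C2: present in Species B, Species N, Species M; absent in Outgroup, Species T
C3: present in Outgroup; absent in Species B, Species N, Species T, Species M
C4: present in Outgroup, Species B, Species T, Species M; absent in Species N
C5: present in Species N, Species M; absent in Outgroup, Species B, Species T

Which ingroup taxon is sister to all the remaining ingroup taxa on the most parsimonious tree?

Species T

Character polarity is set by the outgroup: the derived state is whichever differs from the outgroup's state, so for C3, C4 the derived state is 'absent', and for the remaining characters it is 'present'.
C1 (derived state 'present') is unique to Species N (autapomorphy; uninformative for grouping).
Only Species B, Species M, and Species N show the derived state 'present' for C2, supporting them as a clade.
All ingroup taxa share the derived state 'absent' for C3; it defines the ingroup but does not resolve relationships within it.
C4 (derived state 'absent') is unique to Species N (autapomorphy; uninformative for grouping).
C5: derived state 'present' in Species M and Species N only — synapomorphy for {Species M, Species N}.
Most parsimonious ingroup topology: ((Species B,(Species N,Species M)),Species T).
Species T is sister to the clade containing all other ingroup taxa, so it is the earliest-diverging (most basal) ingroup lineage.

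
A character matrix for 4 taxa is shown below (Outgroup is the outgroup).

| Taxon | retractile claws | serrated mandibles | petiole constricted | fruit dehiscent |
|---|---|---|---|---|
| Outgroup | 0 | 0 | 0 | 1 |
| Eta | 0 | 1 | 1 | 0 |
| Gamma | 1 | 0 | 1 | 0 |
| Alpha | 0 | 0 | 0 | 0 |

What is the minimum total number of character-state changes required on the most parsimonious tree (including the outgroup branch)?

Character polarity is set by the outgroup: the derived state is whichever differs from the outgroup's state, so for fruit dehiscent the derived state is '0', and for the remaining characters it is '1'.
retractile claws: derived state '1' in Gamma only — an autapomorphy, so it tells us nothing about relationships among taxa.
serrated mandibles (derived state '1') is unique to Eta (autapomorphy; uninformative for grouping).
Only Eta and Gamma show the derived state '1' for petiole constricted, supporting them as a clade.
fruit dehiscent (derived state '0') is shared by all ingroup taxa — unites the whole ingroup.
Most parsimonious ingroup topology: ((Eta,Gamma),Alpha).
Changes per character on this tree: retractile claws: 1; serrated mandibles: 1; petiole constricted: 1; fruit dehiscent: 1.
Total = 4.

4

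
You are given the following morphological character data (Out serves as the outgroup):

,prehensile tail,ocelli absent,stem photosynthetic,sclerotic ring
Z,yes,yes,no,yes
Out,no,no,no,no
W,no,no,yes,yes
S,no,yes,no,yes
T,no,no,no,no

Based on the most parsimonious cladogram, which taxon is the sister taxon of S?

Z

The outgroup has state 'no' for every character, so 'yes' is the derived state throughout.
prehensile tail (derived state 'yes') is unique to Z (autapomorphy; uninformative for grouping).
ocelli absent: derived state 'yes' in S and Z only — synapomorphy for {S, Z}.
stem photosynthetic: derived state 'yes' in W only — an autapomorphy, so it tells us nothing about relationships among taxa.
sclerotic ring: derived state 'yes' in S, W, and Z only — synapomorphy for {S, W, Z}.
Most parsimonious ingroup topology: ((W,(S,Z)),T).
S and Z form a cherry on this tree, so they are sister taxa.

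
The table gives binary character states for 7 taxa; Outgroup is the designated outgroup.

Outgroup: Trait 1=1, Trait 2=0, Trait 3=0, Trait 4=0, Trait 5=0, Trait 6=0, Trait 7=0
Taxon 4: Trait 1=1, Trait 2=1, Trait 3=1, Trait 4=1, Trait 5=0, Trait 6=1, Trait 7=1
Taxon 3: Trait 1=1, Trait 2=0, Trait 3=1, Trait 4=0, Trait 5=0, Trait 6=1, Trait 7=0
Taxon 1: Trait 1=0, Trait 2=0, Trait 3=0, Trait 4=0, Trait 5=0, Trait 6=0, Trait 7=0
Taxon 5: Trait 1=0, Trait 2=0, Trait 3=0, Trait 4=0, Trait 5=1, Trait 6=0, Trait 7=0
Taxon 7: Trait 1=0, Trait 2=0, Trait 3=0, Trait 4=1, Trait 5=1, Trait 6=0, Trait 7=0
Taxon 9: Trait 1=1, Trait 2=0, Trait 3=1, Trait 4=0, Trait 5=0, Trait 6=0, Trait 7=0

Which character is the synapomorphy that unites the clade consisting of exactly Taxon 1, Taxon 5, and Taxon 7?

Character polarity is set by the outgroup: the derived state is whichever differs from the outgroup's state, so for Trait 1 the derived state is '0', and for the remaining characters it is '1'.
Trait 1: derived state '0' in Taxon 1, Taxon 5, and Taxon 7 only — synapomorphy for {Taxon 1, Taxon 5, Taxon 7}.
Trait 2 (derived state '1') is unique to Taxon 4 (autapomorphy; uninformative for grouping).
Trait 3 (derived state '1') is shared by Taxon 3, Taxon 4, and Taxon 9 — a synapomorphy uniting that clade.
Trait 4 (state '1') occurs in Taxon 4 and Taxon 7 but conflicts with the nesting implied by the other characters — most parsimoniously interpreted as homoplasy.
Only Taxon 5 and Taxon 7 show the derived state '1' for Trait 5, supporting them as a clade.
Only Taxon 3 and Taxon 4 show the derived state '1' for Trait 6, supporting them as a clade.
Trait 7 (derived state '1') is unique to Taxon 4 (autapomorphy; uninformative for grouping).
Most parsimonious ingroup topology: (((Taxon 4,Taxon 3),Taxon 9),(Taxon 1,(Taxon 5,Taxon 7))).
The clade {Taxon 1, Taxon 5, Taxon 7} is supported by Trait 1: its derived state '0' occurs in exactly those taxa and in no other taxon (including the outgroup).

Trait 1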